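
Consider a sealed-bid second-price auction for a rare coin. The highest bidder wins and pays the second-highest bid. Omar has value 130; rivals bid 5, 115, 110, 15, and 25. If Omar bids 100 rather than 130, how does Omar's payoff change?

-15

The highest competing bid is 115.
Bidding truthfully at 130: Omar has the top bid, wins, and pays the second-highest bid 115. Payoff = 130 − 115 = 15.
Bidding 100: the top bid is 115 (a rival), so Omar loses. Payoff = 0.
Change = 0 − 15 = -15.
This is the dominant-strategy logic: truthful bidding weakly beats any alternative.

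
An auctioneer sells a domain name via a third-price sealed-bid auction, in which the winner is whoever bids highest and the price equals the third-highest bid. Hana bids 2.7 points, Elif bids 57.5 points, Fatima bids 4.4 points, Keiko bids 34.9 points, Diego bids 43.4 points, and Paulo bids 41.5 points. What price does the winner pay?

Price paid: 41.5 points.

Sorted high to low: Elif 57.5 points, then Diego 43.4 points, then Paulo 41.5 points, then Keiko 34.9 points, then Fatima 4.4 points, then Hana 2.7 points.
Elif is the highest bidder, so Elif wins.
Under the third-price rule, the price is the third-highest bid: 41.5 points.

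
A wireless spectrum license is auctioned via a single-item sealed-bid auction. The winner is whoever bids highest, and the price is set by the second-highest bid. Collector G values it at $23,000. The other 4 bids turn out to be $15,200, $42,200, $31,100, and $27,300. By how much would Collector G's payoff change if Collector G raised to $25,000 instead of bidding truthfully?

The highest competing bid is $42,200.
Bidding truthfully at $23,000: the top bid is $42,200 (a rival), so Collector G loses. Payoff = $0.
Bidding $25,000: the top bid is $42,200 (a rival), so Collector G loses. Payoff = $0.
Change = $0 − $0 = $0.
The bid only affects whether you win, not the price — here both bids land on the same side of the top rival bid, so the deviation is payoff-neutral.

Change in payoff: $0.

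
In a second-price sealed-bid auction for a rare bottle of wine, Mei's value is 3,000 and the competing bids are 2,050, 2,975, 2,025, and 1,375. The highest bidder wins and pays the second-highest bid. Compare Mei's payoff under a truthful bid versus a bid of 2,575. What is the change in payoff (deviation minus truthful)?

The highest competing bid is 2,975.
Bidding truthfully at 3,000: Mei has the top bid, wins, and pays the second-highest bid 2,975. Payoff = 3,000 − 2,975 = 25.
Bidding 2,575: the top bid is 2,975 (a rival), so Mei loses. Payoff = 0.
Change = 0 − 25 = -25.

Payoff change: -25.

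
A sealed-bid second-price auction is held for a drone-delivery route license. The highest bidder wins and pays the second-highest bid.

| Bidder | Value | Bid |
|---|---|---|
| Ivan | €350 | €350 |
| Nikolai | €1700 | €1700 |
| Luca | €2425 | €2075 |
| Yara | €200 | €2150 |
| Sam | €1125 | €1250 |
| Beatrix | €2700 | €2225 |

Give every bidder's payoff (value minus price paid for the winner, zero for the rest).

Ordered from highest: Beatrix €2225 > Yara €2150 > Luca €2075 > Nikolai €1700 > Sam €1250 > Ivan €350.
Beatrix has the top bid and wins; the price is the second-highest bid, €2150.
Beatrix's payoff = €2700 − €2150 = €550. All other bidders lose, so their payoff is 0.

Ivan €0, Nikolai €0, Luca €0, Yara €0, Sam €0, Beatrix €550.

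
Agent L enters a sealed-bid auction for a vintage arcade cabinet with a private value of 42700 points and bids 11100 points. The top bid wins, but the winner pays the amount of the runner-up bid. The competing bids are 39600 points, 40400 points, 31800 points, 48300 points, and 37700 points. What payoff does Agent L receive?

Payoff = 0 points.

Highest competing bid: 48300 points.
Agent L's bid 11100 points is not the highest, so Agent L loses, pays nothing, and earns zero payoff.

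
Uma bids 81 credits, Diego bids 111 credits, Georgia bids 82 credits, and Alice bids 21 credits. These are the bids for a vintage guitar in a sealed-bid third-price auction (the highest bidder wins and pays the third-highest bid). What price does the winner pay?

81 credits

Ranking the bids: Diego 111 credits > Georgia 82 credits > Uma 81 credits > Alice 21 credits.
Diego is the highest bidder, so Diego wins.
Under the third-price rule, the price is the third-highest bid: 81 credits.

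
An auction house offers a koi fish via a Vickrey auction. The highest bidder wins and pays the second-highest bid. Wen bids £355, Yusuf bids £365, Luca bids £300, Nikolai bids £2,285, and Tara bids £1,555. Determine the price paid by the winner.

Price paid: £1,555.

Sorted high to low: Nikolai £2,285 > Tara £1,555 > Yusuf £365 > Wen £355 > Luca £300.
Nikolai has the highest bid, so Nikolai wins.
The second-highest bid is £1,555, so that is what Nikolai pays.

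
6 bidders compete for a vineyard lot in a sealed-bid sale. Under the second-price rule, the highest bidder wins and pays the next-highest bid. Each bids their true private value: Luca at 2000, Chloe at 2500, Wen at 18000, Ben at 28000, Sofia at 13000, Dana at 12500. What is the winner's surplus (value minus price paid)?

Winner's surplus: 10000.

Sorted high to low: Ben 28000 > Wen 18000 > Sofia 13000 > Dana 12500 > Chloe 2500 > Luca 2000.
Ben wins with the top bid and pays the second-highest, 18000.
Surplus = 28000 − 18000 = 10000.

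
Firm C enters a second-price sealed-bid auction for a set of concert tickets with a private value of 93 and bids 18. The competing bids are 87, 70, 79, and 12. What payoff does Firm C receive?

Payoff = 0.

Highest competing bid: 87.
Firm C's bid 18 is not the highest, so Firm C loses, pays nothing, and earns zero payoff.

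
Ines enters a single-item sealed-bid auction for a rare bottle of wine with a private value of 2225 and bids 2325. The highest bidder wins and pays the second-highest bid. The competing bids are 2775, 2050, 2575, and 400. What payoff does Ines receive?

Highest competing bid: 2775.
Ines's bid 2325 is not the highest, so Ines loses, pays nothing, and earns zero payoff.

0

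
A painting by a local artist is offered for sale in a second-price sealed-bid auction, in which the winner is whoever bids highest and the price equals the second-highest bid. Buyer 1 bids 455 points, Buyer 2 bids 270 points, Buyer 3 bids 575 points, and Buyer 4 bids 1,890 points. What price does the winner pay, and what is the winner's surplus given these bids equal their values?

Price 575 points; surplus 1,315 points.

Sorted high to low: Buyer 4 1,890 points, then Buyer 3 575 points, then Buyer 1 455 points, then Buyer 2 270 points.
Buyer 4 is the highest bidder, so Buyer 4 wins.
Under the second-price rule, the price is the second-highest bid: 575 points.
Surplus = 1,890 points − 575 points = 1,315 points.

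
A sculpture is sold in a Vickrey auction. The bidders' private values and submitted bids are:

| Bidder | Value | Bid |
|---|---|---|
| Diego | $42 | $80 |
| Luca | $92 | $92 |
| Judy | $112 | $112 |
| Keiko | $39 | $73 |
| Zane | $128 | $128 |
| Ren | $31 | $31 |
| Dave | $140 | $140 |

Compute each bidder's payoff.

Ordered from highest: Dave $140; Zane $128; Judy $112; Luca $92; Diego $80; Keiko $73; Ren $31.
Dave has the top bid and wins; the price is the second-highest bid, $128.
Dave's payoff = $140 − $128 = $12. All other bidders lose, so their payoff is 0.

Diego $0, Luca $0, Judy $0, Keiko $0, Zane $0, Ren $0, Dave $12.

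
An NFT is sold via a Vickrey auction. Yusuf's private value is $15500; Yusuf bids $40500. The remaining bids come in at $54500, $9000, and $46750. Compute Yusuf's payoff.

Payoff = $0.

Highest competing bid: $54500.
Yusuf's bid $40500 is not the highest, so Yusuf loses, pays nothing, and earns zero payoff.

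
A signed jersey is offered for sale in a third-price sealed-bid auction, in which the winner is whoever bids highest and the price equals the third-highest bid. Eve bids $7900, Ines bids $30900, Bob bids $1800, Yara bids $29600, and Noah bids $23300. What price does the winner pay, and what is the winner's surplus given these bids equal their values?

Ranking the bids: Ines $30900, then Yara $29600, then Noah $23300, then Eve $7900, then Bob $1800.
Ines is the highest bidder, so Ines wins.
Under the third-price rule, the price is the third-highest bid: $23300.
Surplus = $30900 − $23300 = $7600.

Price $23300; surplus $7600.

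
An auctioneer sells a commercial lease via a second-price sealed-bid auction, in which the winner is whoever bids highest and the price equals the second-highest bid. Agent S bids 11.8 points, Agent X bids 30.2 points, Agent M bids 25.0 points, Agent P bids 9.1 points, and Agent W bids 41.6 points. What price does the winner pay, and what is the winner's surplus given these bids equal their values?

Bids in descending order: Agent W 41.6 points > Agent X 30.2 points > Agent M 25.0 points > Agent S 11.8 points > Agent P 9.1 points.
Agent W is the highest bidder, so Agent W wins.
Under the second-price rule, the price is the second-highest bid: 30.2 points.
Surplus = 41.6 points − 30.2 points = 11.4 points.

Price 30.2 points; surplus 11.4 points.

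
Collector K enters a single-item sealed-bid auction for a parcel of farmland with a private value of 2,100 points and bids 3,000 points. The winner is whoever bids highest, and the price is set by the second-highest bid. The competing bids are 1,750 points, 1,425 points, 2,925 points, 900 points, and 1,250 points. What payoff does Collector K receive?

Highest competing bid: 2,925 points.
Collector K's bid 3,000 points is the highest overall, so Collector K wins and pays the second-highest bid, 2,925 points.
Payoff = value − price = 2,100 points − 2,925 points = -825 points.
Overbidding won the item at a price above value — truthful bidding would have avoided this loss.

Payoff = -825 points.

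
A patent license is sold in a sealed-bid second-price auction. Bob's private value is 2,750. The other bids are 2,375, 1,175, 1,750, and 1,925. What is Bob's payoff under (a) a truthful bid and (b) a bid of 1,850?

Truthful: 375; alternative: 0.

The highest competing bid is 2,375.
Bidding truthfully at 2,750: Bob has the top bid, wins, and pays the second-highest bid 2,375. Payoff = 2,750 − 2,375 = 375.
Bidding 1,850: the top bid is 2,375 (a rival), so Bob loses. Payoff = 0.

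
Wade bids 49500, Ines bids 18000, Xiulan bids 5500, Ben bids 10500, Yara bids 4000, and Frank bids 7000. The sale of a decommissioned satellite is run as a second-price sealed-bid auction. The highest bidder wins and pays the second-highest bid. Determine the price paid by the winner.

Ranking the bids: Wade 49500; Ines 18000; Ben 10500; Frank 7000; Xiulan 5500; Yara 4000.
Wade has the highest bid, so Wade wins.
The second-highest bid is 18000, so that is what Wade pays.

18000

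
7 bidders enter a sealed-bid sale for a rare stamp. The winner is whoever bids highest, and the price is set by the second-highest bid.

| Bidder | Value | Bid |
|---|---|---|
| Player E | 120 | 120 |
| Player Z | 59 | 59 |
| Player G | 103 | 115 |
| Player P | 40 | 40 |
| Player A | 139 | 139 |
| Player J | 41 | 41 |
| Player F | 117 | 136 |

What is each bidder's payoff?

Ranking the bids: Player A 139 > Player F 136 > Player E 120 > Player G 115 > Player Z 59 > Player J 41 > Player P 40.
Player A has the top bid and wins; the price is the second-highest bid, 136.
Player A's payoff = 139 − 136 = 3. All other bidders lose, so their payoff is 0.

Payoffs: Player E 0, Player Z 0, Player G 0, Player P 0, Player A 3, Player J 0, Player F 0.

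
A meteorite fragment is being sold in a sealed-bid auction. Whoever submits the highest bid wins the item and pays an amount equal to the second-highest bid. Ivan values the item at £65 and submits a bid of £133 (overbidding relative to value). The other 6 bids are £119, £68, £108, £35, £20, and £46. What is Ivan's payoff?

Ivan's payoff: -£54.

Highest competing bid: £119.
Ivan's bid £133 is the highest overall, so Ivan wins and pays the second-highest bid, £119.
Payoff = value − price = £65 − £119 = -£54.
Overbidding won the item at a price above value — truthful bidding would have avoided this loss.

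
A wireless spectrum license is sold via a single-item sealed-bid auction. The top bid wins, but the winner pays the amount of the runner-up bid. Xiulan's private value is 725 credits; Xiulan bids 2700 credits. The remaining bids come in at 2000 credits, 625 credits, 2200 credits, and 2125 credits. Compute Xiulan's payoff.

Xiulan's payoff: -1475 credits.

Highest competing bid: 2200 credits.
Xiulan's bid 2700 credits is the highest overall, so Xiulan wins and pays the second-highest bid, 2200 credits.
Payoff = value − price = 725 credits − 2200 credits = -1475 credits.
Overbidding won the item at a price above value — truthful bidding would have avoided this loss.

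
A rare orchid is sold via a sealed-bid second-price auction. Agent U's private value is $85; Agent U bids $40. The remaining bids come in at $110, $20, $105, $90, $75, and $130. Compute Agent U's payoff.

Highest competing bid: $130.
Agent U's bid $40 is not the highest, so Agent U loses, pays nothing, and earns zero payoff.

Agent U's payoff: $0.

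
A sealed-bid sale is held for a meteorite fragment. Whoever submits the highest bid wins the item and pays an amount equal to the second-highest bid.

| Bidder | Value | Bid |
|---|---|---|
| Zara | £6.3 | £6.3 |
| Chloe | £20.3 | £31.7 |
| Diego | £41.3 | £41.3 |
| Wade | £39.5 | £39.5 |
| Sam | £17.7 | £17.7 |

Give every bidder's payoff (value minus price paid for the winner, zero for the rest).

Sorted high to low: Diego £41.3 > Wade £39.5 > Chloe £31.7 > Sam £17.7 > Zara £6.3.
Diego has the top bid and wins; the price is the second-highest bid, £39.5.
Diego's payoff = £41.3 − £39.5 = £1.8. All other bidders lose, so their payoff is 0.

Payoffs: Zara £0.0, Chloe £0.0, Diego £1.8, Wade £0.0, Sam £0.0.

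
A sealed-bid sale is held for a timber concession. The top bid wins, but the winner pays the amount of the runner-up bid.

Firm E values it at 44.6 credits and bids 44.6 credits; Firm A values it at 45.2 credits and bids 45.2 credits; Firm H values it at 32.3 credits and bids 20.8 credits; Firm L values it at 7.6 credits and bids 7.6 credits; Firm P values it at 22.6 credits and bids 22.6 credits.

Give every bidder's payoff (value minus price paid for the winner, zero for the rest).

Sorted high to low: Firm A 45.2 credits; Firm E 44.6 credits; Firm P 22.6 credits; Firm H 20.8 credits; Firm L 7.6 credits.
Firm A has the top bid and wins; the price is the second-highest bid, 44.6 credits.
Firm A's payoff = 45.2 credits − 44.6 credits = 0.6 credits. All other bidders lose, so their payoff is 0.

Firm E 0.0 credits, Firm A 0.6 credits, Firm H 0.0 credits, Firm L 0.0 credits, Firm P 0.0 credits.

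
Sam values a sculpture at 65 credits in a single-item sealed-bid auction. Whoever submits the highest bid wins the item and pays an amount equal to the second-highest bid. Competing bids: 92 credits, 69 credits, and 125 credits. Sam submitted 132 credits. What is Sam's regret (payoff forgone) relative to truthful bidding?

The highest competing bid is 125 credits.
Bidding truthfully at 65 credits: the top bid is 125 credits (a rival), so Sam loses. Payoff = 0 credits.
Bidding 132 credits: Sam has the top bid, wins, and pays the second-highest bid 125 credits. Payoff = 65 credits − 125 credits = -60 credits.
Regret = truthful payoff − actual payoff = 0 credits − -60 credits = 60 credits.

Payoff forgone: 60 credits.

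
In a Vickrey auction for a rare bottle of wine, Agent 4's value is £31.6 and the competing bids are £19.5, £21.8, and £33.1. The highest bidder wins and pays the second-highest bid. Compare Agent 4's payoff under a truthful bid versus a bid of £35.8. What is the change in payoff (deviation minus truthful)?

-£1.5

The highest competing bid is £33.1.
Bidding truthfully at £31.6: the top bid is £33.1 (a rival), so Agent 4 loses. Payoff = £0.0.
Bidding £35.8: Agent 4 has the top bid, wins, and pays the second-highest bid £33.1. Payoff = £31.6 − £33.1 = -£1.5.
Change = -£1.5 − £0.0 = -£1.5.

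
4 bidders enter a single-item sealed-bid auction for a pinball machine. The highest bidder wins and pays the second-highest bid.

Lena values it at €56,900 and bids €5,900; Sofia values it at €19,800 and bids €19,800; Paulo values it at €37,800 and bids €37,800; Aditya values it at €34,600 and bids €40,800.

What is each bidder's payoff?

Bids in descending order: Aditya €40,800, then Paulo €37,800, then Sofia €19,800, then Lena €5,900.
Aditya has the top bid and wins; the price is the second-highest bid, €37,800.
Aditya's payoff = €34,600 − €37,800 = -€3,200. All other bidders lose, so their payoff is 0.

Lena €0, Sofia €0, Paulo €0, Aditya -€3,200.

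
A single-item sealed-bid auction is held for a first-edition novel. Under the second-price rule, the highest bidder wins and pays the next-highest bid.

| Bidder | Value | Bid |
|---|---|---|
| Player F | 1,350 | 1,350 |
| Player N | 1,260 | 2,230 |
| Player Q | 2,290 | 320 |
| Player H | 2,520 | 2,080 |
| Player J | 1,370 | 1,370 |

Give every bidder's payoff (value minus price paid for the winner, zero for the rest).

Ranking the bids: Player N 2,230, then Player H 2,080, then Player J 1,370, then Player F 1,350, then Player Q 320.
Player N has the top bid and wins; the price is the second-highest bid, 2,080.
Player N's payoff = 1,260 − 2,080 = -820. All other bidders lose, so their payoff is 0.

Player F 0, Player N -820, Player Q 0, Player H 0, Player J 0.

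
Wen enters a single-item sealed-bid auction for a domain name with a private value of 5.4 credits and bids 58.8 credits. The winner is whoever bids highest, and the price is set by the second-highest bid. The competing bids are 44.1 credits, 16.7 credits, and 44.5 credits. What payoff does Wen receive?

Highest competing bid: 44.5 credits.
Wen's bid 58.8 credits is the highest overall, so Wen wins and pays the second-highest bid, 44.5 credits.
Payoff = value − price = 5.4 credits − 44.5 credits = -39.1 credits.
Overbidding won the item at a price above value — truthful bidding would have avoided this loss.

-39.1 credits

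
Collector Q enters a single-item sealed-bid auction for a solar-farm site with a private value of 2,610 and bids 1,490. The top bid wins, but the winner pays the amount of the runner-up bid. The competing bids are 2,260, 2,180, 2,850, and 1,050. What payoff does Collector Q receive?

0

Highest competing bid: 2,850.
Collector Q's bid 1,490 is not the highest, so Collector Q loses, pays nothing, and earns zero payoff.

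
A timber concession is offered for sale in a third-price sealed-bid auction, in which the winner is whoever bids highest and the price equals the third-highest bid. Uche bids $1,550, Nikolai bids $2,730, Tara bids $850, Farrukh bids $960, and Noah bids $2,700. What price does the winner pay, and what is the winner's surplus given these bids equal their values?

The winner pays $1,550 for a surplus of $1,180.

Ordered from highest: Nikolai $2,730; Noah $2,700; Uche $1,550; Farrukh $960; Tara $850.
Nikolai is the highest bidder, so Nikolai wins.
Under the third-price rule, the price is the third-highest bid: $1,550.
Surplus = $2,730 − $1,550 = $1,180.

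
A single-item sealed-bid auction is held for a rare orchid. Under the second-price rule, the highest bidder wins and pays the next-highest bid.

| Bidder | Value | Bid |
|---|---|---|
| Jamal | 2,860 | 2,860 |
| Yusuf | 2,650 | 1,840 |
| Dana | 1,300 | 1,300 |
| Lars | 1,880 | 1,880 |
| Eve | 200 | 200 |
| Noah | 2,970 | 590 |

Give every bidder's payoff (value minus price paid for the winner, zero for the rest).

Sorted high to low: Jamal 2,860 > Lars 1,880 > Yusuf 1,840 > Dana 1,300 > Noah 590 > Eve 200.
Jamal has the top bid and wins; the price is the second-highest bid, 1,880.
Jamal's payoff = 2,860 − 1,880 = 980. All other bidders lose, so their payoff is 0.

Payoffs: Jamal 980, Yusuf 0, Dana 0, Lars 0, Eve 0, Noah 0.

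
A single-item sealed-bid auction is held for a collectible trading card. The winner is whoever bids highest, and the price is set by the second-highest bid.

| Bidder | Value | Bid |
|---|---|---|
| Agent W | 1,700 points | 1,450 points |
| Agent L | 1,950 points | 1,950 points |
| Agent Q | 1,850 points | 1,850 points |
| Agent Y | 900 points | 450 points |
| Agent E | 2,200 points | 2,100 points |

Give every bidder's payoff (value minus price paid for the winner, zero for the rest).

Agent W 0 points, Agent L 0 points, Agent Q 0 points, Agent Y 0 points, Agent E 250 points.

Bids in descending order: Agent E 2,100 points > Agent L 1,950 points > Agent Q 1,850 points > Agent W 1,450 points > Agent Y 450 points.
Agent E has the top bid and wins; the price is the second-highest bid, 1,950 points.
Agent E's payoff = 2,200 points − 1,950 points = 250 points. All other bidders lose, so their payoff is 0.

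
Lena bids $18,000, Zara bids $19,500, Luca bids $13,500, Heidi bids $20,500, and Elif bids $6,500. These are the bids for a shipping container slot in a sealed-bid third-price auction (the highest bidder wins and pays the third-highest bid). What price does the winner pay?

Price paid: $18,000.

Bids in descending order: Heidi $20,500 > Zara $19,500 > Lena $18,000 > Luca $13,500 > Elif $6,500.
Heidi is the highest bidder, so Heidi wins.
Under the third-price rule, the price is the third-highest bid: $18,000.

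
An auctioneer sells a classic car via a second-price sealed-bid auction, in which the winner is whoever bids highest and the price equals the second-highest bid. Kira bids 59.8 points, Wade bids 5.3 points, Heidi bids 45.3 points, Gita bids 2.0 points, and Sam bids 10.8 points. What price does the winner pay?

Sorted high to low: Kira 59.8 points, then Heidi 45.3 points, then Sam 10.8 points, then Wade 5.3 points, then Gita 2.0 points.
Kira is the highest bidder, so Kira wins.
Under the second-price rule, the price is the second-highest bid: 45.3 points.

The winner pays 45.3 points.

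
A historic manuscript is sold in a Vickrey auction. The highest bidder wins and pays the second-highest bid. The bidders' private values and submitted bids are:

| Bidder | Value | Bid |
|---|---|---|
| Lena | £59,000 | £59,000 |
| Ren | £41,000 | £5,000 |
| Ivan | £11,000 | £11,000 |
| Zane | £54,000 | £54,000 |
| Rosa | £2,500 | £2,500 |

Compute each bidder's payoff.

Ordered from highest: Lena £59,000, then Zane £54,000, then Ivan £11,000, then Ren £5,000, then Rosa £2,500.
Lena has the top bid and wins; the price is the second-highest bid, £54,000.
Lena's payoff = £59,000 − £54,000 = £5,000. All other bidders lose, so their payoff is 0.

Payoffs: Lena £5,000, Ren £0, Ivan £0, Zane £0, Rosa £0.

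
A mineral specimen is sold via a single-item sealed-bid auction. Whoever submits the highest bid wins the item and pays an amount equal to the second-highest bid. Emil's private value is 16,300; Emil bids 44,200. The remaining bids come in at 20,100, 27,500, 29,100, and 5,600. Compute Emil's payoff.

Highest competing bid: 29,100.
Emil's bid 44,200 is the highest overall, so Emil wins and pays the second-highest bid, 29,100.
Payoff = value − price = 16,300 − 29,100 = -12,800.
Overbidding won the item at a price above value — truthful bidding would have avoided this loss.

Emil's payoff: -12,800.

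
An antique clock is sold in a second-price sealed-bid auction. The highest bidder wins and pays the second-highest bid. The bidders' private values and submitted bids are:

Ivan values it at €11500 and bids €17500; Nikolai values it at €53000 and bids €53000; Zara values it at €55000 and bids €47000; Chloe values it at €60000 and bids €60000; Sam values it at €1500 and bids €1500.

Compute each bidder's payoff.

Sorted high to low: Chloe €60000; Nikolai €53000; Zara €47000; Ivan €17500; Sam €1500.
Chloe has the top bid and wins; the price is the second-highest bid, €53000.
Chloe's payoff = €60000 − €53000 = €7000. All other bidders lose, so their payoff is 0.

Ivan €0, Nikolai €0, Zara €0, Chloe €7000, Sam €0.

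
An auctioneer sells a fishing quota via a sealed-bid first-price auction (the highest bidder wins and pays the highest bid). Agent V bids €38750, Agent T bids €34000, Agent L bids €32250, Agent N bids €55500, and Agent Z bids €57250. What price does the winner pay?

Sorted high to low: Agent Z €57250 > Agent N €55500 > Agent V €38750 > Agent T €34000 > Agent L €32250.
Agent Z is the highest bidder, so Agent Z wins.
Under the first-price rule, the price is the highest bid: €57250.

€57250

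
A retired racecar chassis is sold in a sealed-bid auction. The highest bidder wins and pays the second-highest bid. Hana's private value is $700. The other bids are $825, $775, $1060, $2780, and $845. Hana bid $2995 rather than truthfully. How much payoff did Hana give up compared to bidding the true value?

The highest competing bid is $2780.
Bidding truthfully at $700: the top bid is $2780 (a rival), so Hana loses. Payoff = $0.
Bidding $2995: Hana has the top bid, wins, and pays the second-highest bid $2780. Payoff = $700 − $2780 = -$2080.
Regret = truthful payoff − actual payoff = $0 − -$2080 = $2080.
Deviating from a truthful bid can only lose payoff in a second-price auction — never gain.

$2080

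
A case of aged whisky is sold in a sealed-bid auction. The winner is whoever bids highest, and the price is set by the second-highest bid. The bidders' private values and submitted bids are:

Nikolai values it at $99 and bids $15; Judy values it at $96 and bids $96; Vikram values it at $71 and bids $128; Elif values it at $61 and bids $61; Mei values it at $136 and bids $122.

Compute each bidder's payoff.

Payoffs: Nikolai $0, Judy $0, Vikram -$51, Elif $0, Mei $0.

Sorted high to low: Vikram $128; Mei $122; Judy $96; Elif $61; Nikolai $15.
Vikram has the top bid and wins; the price is the second-highest bid, $122.
Vikram's payoff = $71 − $122 = -$51. All other bidders lose, so their payoff is 0.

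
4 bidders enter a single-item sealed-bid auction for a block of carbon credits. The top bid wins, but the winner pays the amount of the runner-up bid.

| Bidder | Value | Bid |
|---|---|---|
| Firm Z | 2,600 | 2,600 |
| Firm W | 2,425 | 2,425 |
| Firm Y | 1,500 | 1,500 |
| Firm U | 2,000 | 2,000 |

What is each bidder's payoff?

Ordered from highest: Firm Z 2,600, then Firm W 2,425, then Firm U 2,000, then Firm Y 1,500.
Firm Z has the top bid and wins; the price is the second-highest bid, 2,425.
Firm Z's payoff = 2,600 − 2,425 = 175. All other bidders lose, so their payoff is 0.

Payoffs: Firm Z 175, Firm W 0, Firm Y 0, Firm U 0.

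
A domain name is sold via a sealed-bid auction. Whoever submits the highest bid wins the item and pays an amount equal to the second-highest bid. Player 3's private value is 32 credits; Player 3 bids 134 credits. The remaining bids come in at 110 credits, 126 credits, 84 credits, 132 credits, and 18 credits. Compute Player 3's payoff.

Highest competing bid: 132 credits.
Player 3's bid 134 credits is the highest overall, so Player 3 wins and pays the second-highest bid, 132 credits.
Payoff = value − price = 32 credits − 132 credits = -100 credits.
Overbidding won the item at a price above value — truthful bidding would have avoided this loss.

The bidder's payoff: -100 credits.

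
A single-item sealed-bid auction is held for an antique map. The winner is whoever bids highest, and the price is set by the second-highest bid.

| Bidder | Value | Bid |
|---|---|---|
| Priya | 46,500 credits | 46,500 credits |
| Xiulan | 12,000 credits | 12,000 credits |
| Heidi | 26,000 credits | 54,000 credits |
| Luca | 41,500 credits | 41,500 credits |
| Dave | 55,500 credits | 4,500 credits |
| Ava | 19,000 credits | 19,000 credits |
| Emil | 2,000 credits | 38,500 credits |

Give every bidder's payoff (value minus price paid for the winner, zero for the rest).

Payoffs: Priya 0 credits, Xiulan 0 credits, Heidi -20,500 credits, Luca 0 credits, Dave 0 credits, Ava 0 credits, Emil 0 credits.

Sorted high to low: Heidi 54,000 credits > Priya 46,500 credits > Luca 41,500 credits > Emil 38,500 credits > Ava 19,000 credits > Xiulan 12,000 credits > Dave 4,500 credits.
Heidi has the top bid and wins; the price is the second-highest bid, 46,500 credits.
Heidi's payoff = 26,000 credits − 46,500 credits = -20,500 credits. All other bidders lose, so their payoff is 0.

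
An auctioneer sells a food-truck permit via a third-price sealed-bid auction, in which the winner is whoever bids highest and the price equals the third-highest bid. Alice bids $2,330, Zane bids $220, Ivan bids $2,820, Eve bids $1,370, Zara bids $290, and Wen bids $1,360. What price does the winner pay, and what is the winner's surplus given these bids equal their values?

The winner pays $1,370 for a surplus of $1,450.

Sorted high to low: Ivan $2,820; Alice $2,330; Eve $1,370; Wen $1,360; Zara $290; Zane $220.
Ivan is the highest bidder, so Ivan wins.
Under the third-price rule, the price is the third-highest bid: $1,370.
Surplus = $2,820 − $1,370 = $1,450.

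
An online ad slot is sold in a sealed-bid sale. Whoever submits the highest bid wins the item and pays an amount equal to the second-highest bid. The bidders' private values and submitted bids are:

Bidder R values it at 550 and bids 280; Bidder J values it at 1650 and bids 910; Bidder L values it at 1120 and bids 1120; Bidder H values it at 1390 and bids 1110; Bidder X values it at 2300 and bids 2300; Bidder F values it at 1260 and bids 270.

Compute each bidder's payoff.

Ordered from highest: Bidder X 2300 > Bidder L 1120 > Bidder H 1110 > Bidder J 910 > Bidder R 280 > Bidder F 270.
Bidder X has the top bid and wins; the price is the second-highest bid, 1120.
Bidder X's payoff = 2300 − 1120 = 1180. All other bidders lose, so their payoff is 0.

Payoffs: Bidder R 0, Bidder J 0, Bidder L 0, Bidder H 0, Bidder X 1180, Bidder F 0.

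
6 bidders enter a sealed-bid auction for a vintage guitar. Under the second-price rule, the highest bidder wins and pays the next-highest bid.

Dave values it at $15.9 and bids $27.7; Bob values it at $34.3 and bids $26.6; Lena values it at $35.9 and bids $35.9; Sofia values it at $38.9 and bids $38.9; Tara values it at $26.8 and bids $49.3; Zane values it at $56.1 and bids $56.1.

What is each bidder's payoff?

Sorted high to low: Zane $56.1 > Tara $49.3 > Sofia $38.9 > Lena $35.9 > Dave $27.7 > Bob $26.6.
Zane has the top bid and wins; the price is the second-highest bid, $49.3.
Zane's payoff = $56.1 − $49.3 = $6.8. All other bidders lose, so their payoff is 0.

Dave $0.0, Bob $0.0, Lena $0.0, Sofia $0.0, Tara $0.0, Zane $6.8.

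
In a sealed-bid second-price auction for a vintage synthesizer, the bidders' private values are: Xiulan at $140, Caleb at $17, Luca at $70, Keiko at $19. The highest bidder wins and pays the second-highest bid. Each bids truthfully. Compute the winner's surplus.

Winner's surplus: $70.

Bids in descending order: Xiulan $140, then Luca $70, then Keiko $19, then Caleb $17.
Xiulan wins with the top bid and pays the second-highest, $70.
Surplus = $140 − $70 = $70.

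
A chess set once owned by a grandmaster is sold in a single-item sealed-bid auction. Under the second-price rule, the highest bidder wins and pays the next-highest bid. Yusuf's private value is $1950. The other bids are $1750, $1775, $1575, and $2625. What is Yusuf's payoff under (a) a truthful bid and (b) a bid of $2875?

(a) $0  (b) -$675

The highest competing bid is $2625.
Bidding truthfully at $1950: the top bid is $2625 (a rival), so Yusuf loses. Payoff = $0.
Bidding $2875: Yusuf has the top bid, wins, and pays the second-highest bid $2625. Payoff = $1950 − $2625 = -$675.
Deviating from a truthful bid can only lose payoff in a second-price auction — never gain.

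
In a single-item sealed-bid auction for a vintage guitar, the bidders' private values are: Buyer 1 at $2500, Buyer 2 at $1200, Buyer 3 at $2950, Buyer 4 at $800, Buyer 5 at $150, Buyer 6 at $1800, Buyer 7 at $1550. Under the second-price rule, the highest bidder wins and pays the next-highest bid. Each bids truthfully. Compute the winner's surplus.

Ordered from highest: Buyer 3 $2950, then Buyer 1 $2500, then Buyer 6 $1800, then Buyer 7 $1550, then Buyer 2 $1200, then Buyer 4 $800, then Buyer 5 $150.
Buyer 3 wins with the top bid and pays the second-highest, $2500.
Surplus = $2950 − $2500 = $450.

Winner's surplus: $450.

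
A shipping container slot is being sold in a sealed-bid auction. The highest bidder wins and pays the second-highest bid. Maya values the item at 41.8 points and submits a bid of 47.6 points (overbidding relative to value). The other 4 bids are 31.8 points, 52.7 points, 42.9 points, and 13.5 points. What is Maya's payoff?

Highest competing bid: 52.7 points.
Maya's bid 47.6 points is not the highest, so Maya loses, pays nothing, and earns zero payoff.

0.0 points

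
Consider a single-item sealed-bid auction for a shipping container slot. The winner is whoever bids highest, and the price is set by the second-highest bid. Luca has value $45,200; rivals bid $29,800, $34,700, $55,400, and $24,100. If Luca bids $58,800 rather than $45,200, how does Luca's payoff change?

The highest competing bid is $55,400.
Bidding truthfully at $45,200: the top bid is $55,400 (a rival), so Luca loses. Payoff = $0.
Bidding $58,800: Luca has the top bid, wins, and pays the second-highest bid $55,400. Payoff = $45,200 − $55,400 = -$10,200.
Change = -$10,200 − $0 = -$10,200.
This is the dominant-strategy logic: truthful bidding weakly beats any alternative.

-$10,200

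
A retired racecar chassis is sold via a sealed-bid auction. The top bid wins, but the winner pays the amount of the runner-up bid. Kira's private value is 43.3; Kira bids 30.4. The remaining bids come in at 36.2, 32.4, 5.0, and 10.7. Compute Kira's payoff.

Kira's payoff: 0.0.

Highest competing bid: 36.2.
Kira's bid 30.4 is not the highest, so Kira loses, pays nothing, and earns zero payoff.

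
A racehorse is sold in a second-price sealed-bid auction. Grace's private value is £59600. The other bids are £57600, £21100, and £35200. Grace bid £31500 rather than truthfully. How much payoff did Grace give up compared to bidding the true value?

£2000

The highest competing bid is £57600.
Bidding truthfully at £59600: Grace has the top bid, wins, and pays the second-highest bid £57600. Payoff = £59600 − £57600 = £2000.
Bidding £31500: the top bid is £57600 (a rival), so Grace loses. Payoff = £0.
Regret = truthful payoff − actual payoff = £2000 − £0 = £2000.
Deviating from a truthful bid can only lose payoff in a second-price auction — never gain.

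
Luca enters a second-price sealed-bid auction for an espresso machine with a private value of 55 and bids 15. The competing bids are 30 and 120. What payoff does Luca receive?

Highest competing bid: 120.
Luca's bid 15 is not the highest, so Luca loses, pays nothing, and earns zero payoff.

Luca's payoff: 0.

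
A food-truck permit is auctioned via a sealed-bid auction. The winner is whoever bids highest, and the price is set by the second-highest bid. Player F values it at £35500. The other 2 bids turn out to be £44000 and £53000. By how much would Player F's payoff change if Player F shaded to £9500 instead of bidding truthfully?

£0

The highest competing bid is £53000.
Bidding truthfully at £35500: the top bid is £53000 (a rival), so Player F loses. Payoff = £0.
Bidding £9500: the top bid is £53000 (a rival), so Player F loses. Payoff = £0.
Change = £0 − £0 = £0.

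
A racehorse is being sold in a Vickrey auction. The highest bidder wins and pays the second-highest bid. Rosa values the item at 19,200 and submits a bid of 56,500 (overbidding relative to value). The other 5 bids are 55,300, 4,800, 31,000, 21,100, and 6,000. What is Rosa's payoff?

Highest competing bid: 55,300.
Rosa's bid 56,500 is the highest overall, so Rosa wins and pays the second-highest bid, 55,300.
Payoff = value − price = 19,200 − 55,300 = -36,100.
Overbidding won the item at a price above value — truthful bidding would have avoided this loss.

Payoff = -36,100.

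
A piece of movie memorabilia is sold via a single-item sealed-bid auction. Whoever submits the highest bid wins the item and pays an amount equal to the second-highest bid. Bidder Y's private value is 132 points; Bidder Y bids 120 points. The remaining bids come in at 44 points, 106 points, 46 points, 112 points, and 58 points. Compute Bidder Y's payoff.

Highest competing bid: 112 points.
Bidder Y's bid 120 points is the highest overall, so Bidder Y wins and pays the second-highest bid, 112 points.
Payoff = value − price = 132 points − 112 points = 20 points.

Payoff = 20 points.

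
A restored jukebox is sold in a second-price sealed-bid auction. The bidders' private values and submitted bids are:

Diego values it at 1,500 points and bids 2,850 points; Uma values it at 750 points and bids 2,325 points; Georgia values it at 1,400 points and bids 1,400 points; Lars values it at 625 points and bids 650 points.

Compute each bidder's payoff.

Payoffs: Diego -825 points, Uma 0 points, Georgia 0 points, Lars 0 points.

Sorted high to low: Diego 2,850 points > Uma 2,325 points > Georgia 1,400 points > Lars 650 points.
Diego has the top bid and wins; the price is the second-highest bid, 2,325 points.
Diego's payoff = 1,500 points − 2,325 points = -825 points. All other bidders lose, so their payoff is 0.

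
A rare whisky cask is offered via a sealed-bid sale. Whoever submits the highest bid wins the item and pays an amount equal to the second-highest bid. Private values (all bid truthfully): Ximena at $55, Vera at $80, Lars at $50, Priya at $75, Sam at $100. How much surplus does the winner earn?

Sorted high to low: Sam $100 > Vera $80 > Priya $75 > Ximena $55 > Lars $50.
Sam wins with the top bid and pays the second-highest, $80.
Surplus = $100 − $80 = $20.

Surplus = $20.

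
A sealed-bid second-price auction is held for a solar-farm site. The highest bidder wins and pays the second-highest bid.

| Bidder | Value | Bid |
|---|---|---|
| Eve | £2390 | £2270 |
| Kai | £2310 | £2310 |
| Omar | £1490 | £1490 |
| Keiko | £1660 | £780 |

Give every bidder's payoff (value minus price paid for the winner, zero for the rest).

Payoffs: Eve £0, Kai £40, Omar £0, Keiko £0.

Ranking the bids: Kai £2310 > Eve £2270 > Omar £1490 > Keiko £780.
Kai has the top bid and wins; the price is the second-highest bid, £2270.
Kai's payoff = £2310 − £2270 = £40. All other bidders lose, so their payoff is 0.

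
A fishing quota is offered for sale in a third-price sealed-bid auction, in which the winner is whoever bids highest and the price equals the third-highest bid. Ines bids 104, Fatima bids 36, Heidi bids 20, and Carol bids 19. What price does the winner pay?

Ranking the bids: Ines 104, then Fatima 36, then Heidi 20, then Carol 19.
Ines is the highest bidder, so Ines wins.
Under the third-price rule, the price is the third-highest bid: 20.

The winner pays 20.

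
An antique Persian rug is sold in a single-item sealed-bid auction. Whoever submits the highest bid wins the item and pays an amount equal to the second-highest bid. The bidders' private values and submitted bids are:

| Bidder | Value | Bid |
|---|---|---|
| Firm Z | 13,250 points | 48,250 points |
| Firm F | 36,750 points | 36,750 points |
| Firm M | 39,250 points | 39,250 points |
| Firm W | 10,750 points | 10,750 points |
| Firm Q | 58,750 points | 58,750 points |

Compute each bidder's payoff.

Payoffs: Firm Z 0 points, Firm F 0 points, Firm M 0 points, Firm W 0 points, Firm Q 10,500 points.

Sorted high to low: Firm Q 58,750 points > Firm Z 48,250 points > Firm M 39,250 points > Firm F 36,750 points > Firm W 10,750 points.
Firm Q has the top bid and wins; the price is the second-highest bid, 48,250 points.
Firm Q's payoff = 58,750 points − 48,250 points = 10,500 points. All other bidders lose, so their payoff is 0.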